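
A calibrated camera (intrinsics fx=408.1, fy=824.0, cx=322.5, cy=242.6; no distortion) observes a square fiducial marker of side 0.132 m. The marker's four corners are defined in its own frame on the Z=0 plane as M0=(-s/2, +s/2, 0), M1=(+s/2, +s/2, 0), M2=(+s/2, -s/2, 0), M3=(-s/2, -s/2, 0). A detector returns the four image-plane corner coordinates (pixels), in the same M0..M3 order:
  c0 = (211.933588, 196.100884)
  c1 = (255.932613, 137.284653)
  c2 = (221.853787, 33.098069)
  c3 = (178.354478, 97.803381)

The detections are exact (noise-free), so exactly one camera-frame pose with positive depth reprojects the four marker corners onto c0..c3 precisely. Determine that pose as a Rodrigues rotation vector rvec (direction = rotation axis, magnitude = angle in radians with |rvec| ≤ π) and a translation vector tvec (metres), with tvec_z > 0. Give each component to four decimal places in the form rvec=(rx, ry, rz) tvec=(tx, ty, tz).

Intrinsics K: fx=408.1, fy=824.0, cx=322.5, cy=242.6
Marker side s = 0.132 m; corners in marker frame (Z=0):
  M0 = (-0.0660, +0.0660, 0)
  M1 = (+0.0660, +0.0660, 0)
  M2 = (+0.0660, -0.0660, 0)
  M3 = (-0.0660, -0.0660, 0)
Detected image corners:
  c0 = (211.933588, 196.100884) px
  c1 = (255.932613, 137.284653) px
  c2 = (221.853787, 33.098069) px
  c3 = (178.354478, 97.803381) px
Planar DLT: solve 8×8 A·h = b for H (H[2,2]=1):
  H  [+258.68922 +293.72475 +216.72738]
  H  [-506.54870 +786.54112 +117.33222]
  H  [-0.33530 +0.17273 +1.00000]
B = K⁻¹H; ‖b₁‖=1.089332, ‖b₂‖=1.089332; λ = 2/(‖b₁‖+‖b₂‖) = 0.917994, sign → tz>0 ⇒ λ=+0.917994
r₁ = λ·B[:,0] = (+0.82514,-0.47371,-0.30780); r₂ = λ·B[:,1] = (+0.53541,+0.82958,+0.15857)
r₃ = r₁×r₂ = (+0.18023,-0.29564,+0.93814); SVD([r₁ r₂ r₃]) → R = UVᵀ:
  R  [+0.82514 +0.53541 +0.18023]
  R  [-0.47371 +0.82958 -0.29564]
  R  [-0.30780 +0.15857 +0.93814]
t = (-0.23793, -0.13956, +0.91799) m
tr R = 2.592863; θ = arccos((tr R − 1)/2) = 0.649425 rad = 37.209°
axis k = ((R−Rᵀ)₃₂, (R−Rᵀ)₁₃, (R−Rᵀ)₂₁) / (2 sinθ) = (+0.375547, +0.403509, -0.834353)
rvec = θ·k = (+0.243890, +0.262049, -0.541850)

rvec=(0.2439, 0.2620, -0.5418) tvec=(-0.2379, -0.1396, 0.9180)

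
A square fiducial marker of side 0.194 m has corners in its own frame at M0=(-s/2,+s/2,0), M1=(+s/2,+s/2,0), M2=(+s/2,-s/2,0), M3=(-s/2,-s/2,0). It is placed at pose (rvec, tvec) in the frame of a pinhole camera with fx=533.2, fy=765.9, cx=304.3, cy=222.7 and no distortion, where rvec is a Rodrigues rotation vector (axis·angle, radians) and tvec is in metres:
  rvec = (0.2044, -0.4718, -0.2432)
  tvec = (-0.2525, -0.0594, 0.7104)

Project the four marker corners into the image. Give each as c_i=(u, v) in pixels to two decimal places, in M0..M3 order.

c0=(59.52, 288.65) c1=(200.48, 228.57) c2=(167.49, 34.67) c3=(11.77, 74.62)

Intrinsics K: fx=533.2, fy=765.9, cx=304.3, cy=222.7
Marker side s = 0.194 m; corners in marker frame (Z=0):
  M0 = (-0.0970, +0.0970, 0)
  M1 = (+0.0970, +0.0970, 0)
  M2 = (+0.0970, -0.0970, 0)
  M3 = (-0.0970, -0.0970, 0)
rvec = (0.2044, -0.4718, -0.2432), |rvec| = θ = 0.56879 rad = 32.589°
Rodrigues: sinθ=0.53861, 1−cosθ=0.15745; R = I + sinθ·[k]× + (1−cosθ)·[k]×²:
    [+0.86289 +0.18337 -0.47096]
    [-0.27723 +0.95088 -0.13771]
    [+0.42258 +0.24940 +0.87134]
t = (-0.2525, -0.0594, 0.7104) m
M0: Pc = R·M0+t = (-0.31841, +0.05973, +0.69360); u = 533.2·(-0.31841)/0.69360 + 304.3 = 59.5224, v = 765.9·(+0.05973)/0.69360 + 222.7 = 288.6526
M1: Pc = R·M1+t = (-0.15101, +0.00594, +0.77558); u = 533.2·(-0.15101)/0.77558 + 304.3 = 200.4805, v = 765.9·(+0.00594)/0.77558 + 222.7 = 228.5702
M2: Pc = R·M2+t = (-0.18659, -0.17853, +0.72720); u = 533.2·(-0.18659)/0.72720 + 304.3 = 167.4902, v = 765.9·(-0.17853)/0.72720 + 222.7 = 34.6719
M3: Pc = R·M3+t = (-0.35399, -0.12474, +0.64522); u = 533.2·(-0.35399)/0.64522 + 304.3 = 11.7704, v = 765.9·(-0.12474)/0.64522 + 222.7 = 74.6234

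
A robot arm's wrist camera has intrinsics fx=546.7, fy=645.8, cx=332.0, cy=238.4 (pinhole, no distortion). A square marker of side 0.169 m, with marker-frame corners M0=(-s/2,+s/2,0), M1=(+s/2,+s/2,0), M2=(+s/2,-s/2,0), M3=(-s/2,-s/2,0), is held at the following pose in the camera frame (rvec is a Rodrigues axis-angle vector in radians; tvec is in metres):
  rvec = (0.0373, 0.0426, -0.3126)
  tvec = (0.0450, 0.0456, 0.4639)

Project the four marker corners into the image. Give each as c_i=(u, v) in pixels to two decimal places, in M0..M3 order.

Intrinsics K: fx=546.7, fy=645.8, cx=332.0, cy=238.4
Marker side s = 0.169 m; corners in marker frame (Z=0):
  M0 = (-0.0845, +0.0845, 0)
  M1 = (+0.0845, +0.0845, 0)
  M2 = (+0.0845, -0.0845, 0)
  M3 = (-0.0845, -0.0845, 0)
rvec = (0.0373, 0.0426, -0.3126), |rvec| = θ = 0.31769 rad = 18.202°
Rodrigues: sinθ=0.31237, 1−cosθ=0.05004; R = I + sinθ·[k]× + (1−cosθ)·[k]×²:
    [+0.95065 +0.30816 +0.03611]
    [-0.30658 +0.95086 -0.04328]
    [-0.04767 +0.03007 +0.99841]
t = (0.0450, 0.0456, 0.4639) m
M0: Pc = R·M0+t = (-0.00929, +0.15185, +0.47047); u = 546.7·(-0.00929)/0.47047 + 332.0 = 321.2038, v = 645.8·(+0.15185)/0.47047 + 238.4 = 446.8454
M1: Pc = R·M1+t = (+0.15137, +0.10004, +0.46241); u = 546.7·(+0.15137)/0.46241 + 332.0 = 510.9601, v = 645.8·(+0.10004)/0.46241 + 238.4 = 378.1168
M2: Pc = R·M2+t = (+0.09929, -0.06065, +0.45733); u = 546.7·(+0.09929)/0.45733 + 332.0 = 450.6936, v = 645.8·(-0.06065)/0.45733 + 238.4 = 152.7504
M3: Pc = R·M3+t = (-0.06137, -0.00884, +0.46539); u = 546.7·(-0.06137)/0.46539 + 332.0 = 259.9083, v = 645.8·(-0.00884)/0.46539 + 238.4 = 226.1308

c0=(321.20, 446.85) c1=(510.96, 378.12) c2=(450.69, 152.75) c3=(259.91, 226.13)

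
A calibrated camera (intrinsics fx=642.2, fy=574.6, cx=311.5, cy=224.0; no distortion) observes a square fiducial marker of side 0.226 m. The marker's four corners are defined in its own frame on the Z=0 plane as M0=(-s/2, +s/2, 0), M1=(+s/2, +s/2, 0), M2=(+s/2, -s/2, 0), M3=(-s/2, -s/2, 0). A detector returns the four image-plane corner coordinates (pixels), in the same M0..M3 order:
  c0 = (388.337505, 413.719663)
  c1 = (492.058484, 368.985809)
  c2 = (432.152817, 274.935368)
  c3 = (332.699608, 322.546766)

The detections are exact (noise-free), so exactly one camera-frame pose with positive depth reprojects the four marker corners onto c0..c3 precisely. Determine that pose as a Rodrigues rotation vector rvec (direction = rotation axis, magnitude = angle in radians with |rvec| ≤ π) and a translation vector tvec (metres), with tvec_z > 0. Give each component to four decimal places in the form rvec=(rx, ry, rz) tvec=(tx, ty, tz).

Intrinsics K: fx=642.2, fy=574.6, cx=311.5, cy=224.0
Marker side s = 0.226 m; corners in marker frame (Z=0):
  M0 = (-0.1130, +0.1130, 0)
  M1 = (+0.1130, +0.1130, 0)
  M2 = (+0.1130, -0.1130, 0)
  M3 = (-0.1130, -0.1130, 0)
Detected image corners:
  c0 = (388.337505, 413.719663) px
  c1 = (492.058484, 368.985809) px
  c2 = (432.152817, 274.935368) px
  c3 = (332.699608, 322.546766) px
Planar DLT: solve 8×8 A·h = b for H (H[2,2]=1):
  H  [+375.65518 +220.92187 +410.00898]
  H  [-266.23718 +380.70345 +345.07562]
  H  [-0.17932 -0.08391 +1.00000]
B = K⁻¹H; ‖b₁‖=0.799023, ‖b₂‖=0.799023; λ = 2/(‖b₁‖+‖b₂‖) = 1.251529, sign → tz>0 ⇒ λ=+1.251529
r₁ = λ·B[:,0] = (+0.84094,-0.49240,-0.22442); r₂ = λ·B[:,1] = (+0.48148,+0.87015,-0.10502)
r₃ = r₁×r₂ = (+0.24699,-0.01974,+0.96882); SVD([r₁ r₂ r₃]) → R = UVᵀ:
  R  [+0.84094 +0.48148 +0.24699]
  R  [-0.49240 +0.87015 -0.01974]
  R  [-0.22442 -0.10502 +0.96882]
t = (+0.19198, +0.26371, +1.25153) m
tr R = 2.679900; θ = arccos((tr R − 1)/2) = 0.573605 rad = 32.865°
axis k = ((R−Rᵀ)₃₂, (R−Rᵀ)₁₃, (R−Rᵀ)₂₁) / (2 sinθ) = (-0.078575, +0.434351, -0.897310)
rvec = θ·k = (-0.045071, +0.249146, -0.514702)

rvec=(-0.0451, 0.2491, -0.5147) tvec=(0.1920, 0.2637, 1.2515)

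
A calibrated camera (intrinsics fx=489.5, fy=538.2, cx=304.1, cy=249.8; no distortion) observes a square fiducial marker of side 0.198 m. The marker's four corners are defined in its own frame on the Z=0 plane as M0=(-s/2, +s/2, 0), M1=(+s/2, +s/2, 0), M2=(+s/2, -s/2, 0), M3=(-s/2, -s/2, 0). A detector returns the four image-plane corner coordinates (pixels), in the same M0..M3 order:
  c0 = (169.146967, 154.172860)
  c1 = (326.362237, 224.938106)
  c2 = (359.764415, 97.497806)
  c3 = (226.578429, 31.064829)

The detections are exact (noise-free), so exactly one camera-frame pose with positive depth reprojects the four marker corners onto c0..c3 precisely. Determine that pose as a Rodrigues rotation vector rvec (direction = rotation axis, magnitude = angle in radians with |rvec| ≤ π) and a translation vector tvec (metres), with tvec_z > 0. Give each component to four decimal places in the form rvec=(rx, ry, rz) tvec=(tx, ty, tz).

rvec=(-0.4646, -0.2408, 0.3329) tvec=(-0.0385, -0.1469, 0.6237)

Intrinsics K: fx=489.5, fy=538.2, cx=304.1, cy=249.8
Marker side s = 0.198 m; corners in marker frame (Z=0):
  M0 = (-0.0990, +0.0990, 0)
  M1 = (+0.0990, +0.0990, 0)
  M2 = (+0.0990, -0.0990, 0)
  M3 = (-0.0990, -0.0990, 0)
Detected image corners:
  c0 = (169.146967, 154.172860) px
  c1 = (326.362237, 224.938106) px
  c2 = (359.764415, 97.497806) px
  c3 = (226.578429, 31.064829) px
Planar DLT: solve 8×8 A·h = b for H (H[2,2]=1):
  H  [+794.12339 -433.53996 +273.90885]
  H  [+376.30494 +536.47254 +123.02469]
  H  [+0.24164 -0.76023 +1.00000]
B = K⁻¹H; ‖b₁‖=1.603238, ‖b₂‖=1.603238; λ = 2/(‖b₁‖+‖b₂‖) = 0.623738, sign → tz>0 ⇒ λ=+0.623738
r₁ = λ·B[:,0] = (+0.91827,+0.36616,+0.15072); r₂ = λ·B[:,1] = (-0.25785,+0.84182,-0.47418)
r₃ = r₁×r₂ = (-0.30050,+0.39656,+0.86743); SVD([r₁ r₂ r₃]) → R = UVᵀ:
  R  [+0.91827 -0.25785 -0.30050]
  R  [+0.36616 +0.84182 +0.39656]
  R  [+0.15072 -0.47418 +0.86743]
t = (-0.03847, -0.14692, +0.62374) m
tr R = 2.627519; θ = arccos((tr R − 1)/2) = 0.620205 rad = 35.535°
axis k = ((R−Rᵀ)₃₂, (R−Rᵀ)₁₃, (R−Rᵀ)₂₁) / (2 sinθ) = (-0.749091, -0.388180, +0.536823)
rvec = θ·k = (-0.464590, -0.240751, +0.332940)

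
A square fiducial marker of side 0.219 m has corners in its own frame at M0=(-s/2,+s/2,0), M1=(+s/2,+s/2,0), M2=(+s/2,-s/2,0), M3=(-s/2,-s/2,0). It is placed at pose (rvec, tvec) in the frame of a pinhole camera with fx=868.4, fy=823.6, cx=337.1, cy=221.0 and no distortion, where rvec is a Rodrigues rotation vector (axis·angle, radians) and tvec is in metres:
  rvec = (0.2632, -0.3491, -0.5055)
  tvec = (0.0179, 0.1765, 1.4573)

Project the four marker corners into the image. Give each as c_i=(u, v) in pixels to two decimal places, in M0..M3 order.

c0=(322.15, 403.74) c1=(424.96, 336.12) c2=(373.65, 236.89) c3=(263.42, 303.96)

Intrinsics K: fx=868.4, fy=823.6, cx=337.1, cy=221.0
Marker side s = 0.219 m; corners in marker frame (Z=0):
  M0 = (-0.1095, +0.1095, 0)
  M1 = (+0.1095, +0.1095, 0)
  M2 = (+0.1095, -0.1095, 0)
  M3 = (-0.1095, -0.1095, 0)
rvec = (0.2632, -0.3491, -0.5055), |rvec| = θ = 0.66834 rad = 38.293°
Rodrigues: sinθ=0.61968, 1−cosθ=0.21515; R = I + sinθ·[k]× + (1−cosθ)·[k]×²:
    [+0.81822 +0.42444 -0.38777]
    [-0.51296 +0.84355 -0.15904]
    [+0.25960 +0.32904 +0.90793]
t = (0.0179, 0.1765, 1.4573) m
M0: Pc = R·M0+t = (-0.02522, +0.32504, +1.46490); u = 868.4·(-0.02522)/1.46490 + 337.1 = 322.1503, v = 823.6·(+0.32504)/1.46490 + 221.0 = 403.7432
M1: Pc = R·M1+t = (+0.15397, +0.21270, +1.52176); u = 868.4·(+0.15397)/1.52176 + 337.1 = 424.9648, v = 823.6·(+0.21270)/1.52176 + 221.0 = 336.1171
M2: Pc = R·M2+t = (+0.06102, +0.02796, +1.44970); u = 868.4·(+0.06102)/1.44970 + 337.1 = 373.6515, v = 823.6·(+0.02796)/1.44970 + 221.0 = 236.8859
M3: Pc = R·M3+t = (-0.11817, +0.14030, +1.39284); u = 868.4·(-0.11817)/1.39284 + 337.1 = 263.4233, v = 823.6·(+0.14030)/1.39284 + 221.0 = 303.9603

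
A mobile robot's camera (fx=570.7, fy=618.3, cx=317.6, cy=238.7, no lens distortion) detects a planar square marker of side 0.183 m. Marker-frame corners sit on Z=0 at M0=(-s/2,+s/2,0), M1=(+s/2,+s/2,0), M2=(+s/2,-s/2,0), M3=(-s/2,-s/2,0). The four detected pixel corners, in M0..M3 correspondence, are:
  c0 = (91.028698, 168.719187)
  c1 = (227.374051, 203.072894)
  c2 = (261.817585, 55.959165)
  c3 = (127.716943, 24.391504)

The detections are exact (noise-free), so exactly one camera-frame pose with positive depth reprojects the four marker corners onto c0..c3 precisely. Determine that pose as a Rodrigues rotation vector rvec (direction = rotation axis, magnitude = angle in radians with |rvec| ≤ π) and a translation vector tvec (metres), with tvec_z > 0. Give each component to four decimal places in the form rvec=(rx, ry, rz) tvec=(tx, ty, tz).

Intrinsics K: fx=570.7, fy=618.3, cx=317.6, cy=238.7
Marker side s = 0.183 m; corners in marker frame (Z=0):
  M0 = (-0.0915, +0.0915, 0)
  M1 = (+0.0915, +0.0915, 0)
  M2 = (+0.0915, -0.0915, 0)
  M3 = (-0.0915, -0.0915, 0)
Detected image corners:
  c0 = (91.028698, 168.719187) px
  c1 = (227.374051, 203.072894) px
  c2 = (261.817585, 55.959165) px
  c3 = (127.716943, 24.391504) px
Planar DLT: solve 8×8 A·h = b for H (H[2,2]=1):
  H  [+724.83601 -214.13675 +176.67560]
  H  [+171.07798 +783.62333 +112.17250]
  H  [-0.07924 -0.11155 +1.00000]
B = K⁻¹H; ‖b₁‖=1.351953, ‖b₂‖=1.351953; λ = 2/(‖b₁‖+‖b₂‖) = 0.739671, sign → tz>0 ⇒ λ=+0.739671
r₁ = λ·B[:,0] = (+0.97206,+0.22729,-0.05861); r₂ = λ·B[:,1] = (-0.23162,+0.96930,-0.08251)
r₃ = r₁×r₂ = (+0.03806,+0.09378,+0.99486); SVD([r₁ r₂ r₃]) → R = UVᵀ:
  R  [+0.97206 -0.23162 +0.03806]
  R  [+0.22729 +0.96930 +0.09378]
  R  [-0.05861 -0.08251 +0.99486]
t = (-0.18265, -0.15136, +0.73967) m
tr R = 2.936228; θ = arccos((tr R − 1)/2) = 0.253207 rad = 14.508°
axis k = ((R−Rᵀ)₃₂, (R−Rᵀ)₁₃, (R−Rᵀ)₂₁) / (2 sinθ) = (-0.351874, +0.192955, +0.915944)
rvec = θ·k = (-0.089097, +0.048858, +0.231924)

rvec=(-0.0891, 0.0489, 0.2319) tvec=(-0.1826, -0.1514, 0.7397)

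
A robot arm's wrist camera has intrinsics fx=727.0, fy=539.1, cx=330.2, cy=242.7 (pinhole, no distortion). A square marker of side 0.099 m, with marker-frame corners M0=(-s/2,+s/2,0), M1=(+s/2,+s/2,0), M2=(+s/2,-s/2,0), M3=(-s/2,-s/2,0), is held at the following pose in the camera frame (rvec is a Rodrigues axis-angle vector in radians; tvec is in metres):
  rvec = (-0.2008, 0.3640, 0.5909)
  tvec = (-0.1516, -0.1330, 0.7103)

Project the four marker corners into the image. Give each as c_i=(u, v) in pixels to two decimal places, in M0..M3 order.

c0=(111.59, 155.20) c1=(179.92, 189.58) c2=(241.28, 127.72) c3=(170.46, 96.97)

Intrinsics K: fx=727.0, fy=539.1, cx=330.2, cy=242.7
Marker side s = 0.099 m; corners in marker frame (Z=0):
  M0 = (-0.0495, +0.0495, 0)
  M1 = (+0.0495, +0.0495, 0)
  M2 = (+0.0495, -0.0495, 0)
  M3 = (-0.0495, -0.0495, 0)
rvec = (-0.2008, 0.3640, 0.5909), |rvec| = θ = 0.72248 rad = 41.395°
Rodrigues: sinθ=0.66125, 1−cosθ=0.24983; R = I + sinθ·[k]× + (1−cosθ)·[k]×²:
    [+0.76947 -0.57580 +0.27636]
    [+0.50584 +0.81358 +0.28673]
    [-0.38994 -0.08083 +0.91729]
t = (-0.1516, -0.1330, 0.7103) m
M0: Pc = R·M0+t = (-0.21819, -0.11777, +0.72560); u = 727.0·(-0.21819)/0.72560 + 330.2 = 111.5885, v = 539.1·(-0.11777)/0.72560 + 242.7 = 155.2030
M1: Pc = R·M1+t = (-0.14201, -0.06769, +0.68700); u = 727.0·(-0.14201)/0.68700 + 330.2 = 179.9170, v = 539.1·(-0.06769)/0.68700 + 242.7 = 189.5833
M2: Pc = R·M2+t = (-0.08501, -0.14823, +0.69500); u = 727.0·(-0.08501)/0.69500 + 330.2 = 241.2766, v = 539.1·(-0.14823)/0.69500 + 242.7 = 127.7176
M3: Pc = R·M3+t = (-0.16119, -0.19831, +0.73360); u = 727.0·(-0.16119)/0.73360 + 330.2 = 170.4645, v = 539.1·(-0.19831)/0.73360 + 242.7 = 96.9679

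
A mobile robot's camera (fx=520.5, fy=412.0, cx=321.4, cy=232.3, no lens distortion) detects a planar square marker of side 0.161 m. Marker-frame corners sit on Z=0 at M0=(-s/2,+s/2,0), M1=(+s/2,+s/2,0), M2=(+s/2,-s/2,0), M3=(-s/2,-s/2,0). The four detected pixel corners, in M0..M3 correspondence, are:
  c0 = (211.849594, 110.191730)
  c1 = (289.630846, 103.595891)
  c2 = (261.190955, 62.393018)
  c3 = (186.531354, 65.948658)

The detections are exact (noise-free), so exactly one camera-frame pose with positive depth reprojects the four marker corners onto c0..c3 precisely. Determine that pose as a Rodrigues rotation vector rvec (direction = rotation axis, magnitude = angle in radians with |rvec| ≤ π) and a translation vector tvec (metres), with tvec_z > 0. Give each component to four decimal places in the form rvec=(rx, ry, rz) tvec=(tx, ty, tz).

Intrinsics K: fx=520.5, fy=412.0, cx=321.4, cy=232.3
Marker side s = 0.161 m; corners in marker frame (Z=0):
  M0 = (-0.0805, +0.0805, 0)
  M1 = (+0.0805, +0.0805, 0)
  M2 = (+0.0805, -0.0805, 0)
  M3 = (-0.0805, -0.0805, 0)
Detected image corners:
  c0 = (211.849594, 110.191730) px
  c1 = (289.630846, 103.595891) px
  c2 = (261.190955, 62.393018) px
  c3 = (186.531354, 65.948658) px
Planar DLT: solve 8×8 A·h = b for H (H[2,2]=1):
  H  [+566.89560 +73.82115 +238.08715]
  H  [+2.57634 +231.38104 +84.77448]
  H  [+0.39521 -0.39375 +1.00000]
B = K⁻¹H; ‖b₁‖=0.957754, ‖b₂‖=0.957754; λ = 2/(‖b₁‖+‖b₂‖) = 1.044109, sign → tz>0 ⇒ λ=+1.044109
r₁ = λ·B[:,0] = (+0.88238,-0.22613,+0.41264); r₂ = λ·B[:,1] = (+0.40194,+0.81818,-0.41112)
r₃ = r₁×r₂ = (-0.24465,+0.52862,+0.81284); SVD([r₁ r₂ r₃]) → R = UVᵀ:
  R  [+0.88238 +0.40194 -0.24465]
  R  [-0.22613 +0.81818 +0.52862]
  R  [+0.41264 -0.41112 +0.81284]
t = (-0.16712, -0.37387, +1.04411) m
tr R = 2.513394; θ = arccos((tr R − 1)/2) = 0.712550 rad = 40.826°
axis k = ((R−Rᵀ)₃₂, (R−Rᵀ)₁₃, (R−Rᵀ)₂₁) / (2 sinθ) = (-0.718717, -0.502698, -0.480354)
rvec = θ·k = (-0.512122, -0.358198, -0.342277)

rvec=(-0.5121, -0.3582, -0.3423) tvec=(-0.1671, -0.3739, 1.0441)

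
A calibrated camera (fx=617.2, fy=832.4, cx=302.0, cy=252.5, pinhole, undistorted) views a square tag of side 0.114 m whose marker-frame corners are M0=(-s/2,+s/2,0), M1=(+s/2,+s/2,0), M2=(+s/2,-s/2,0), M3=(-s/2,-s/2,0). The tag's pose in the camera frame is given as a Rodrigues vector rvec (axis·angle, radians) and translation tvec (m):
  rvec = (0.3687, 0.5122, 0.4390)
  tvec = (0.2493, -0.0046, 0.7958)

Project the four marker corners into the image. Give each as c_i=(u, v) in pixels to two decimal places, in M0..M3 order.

Intrinsics K: fx=617.2, fy=832.4, cx=302.0, cy=252.5
Marker side s = 0.114 m; corners in marker frame (Z=0):
  M0 = (-0.0570, +0.0570, 0)
  M1 = (+0.0570, +0.0570, 0)
  M2 = (+0.0570, -0.0570, 0)
  M3 = (-0.0570, -0.0570, 0)
rvec = (0.3687, 0.5122, 0.4390), |rvec| = θ = 0.76877 rad = 44.047°
Rodrigues: sinθ=0.69525, 1−cosθ=0.28123; R = I + sinθ·[k]× + (1−cosθ)·[k]×²:
    [+0.78345 -0.30715 +0.54024]
    [+0.48688 +0.84361 -0.22644]
    [-0.38620 +0.44044 +0.81047]
t = (0.2493, -0.0046, 0.7958) m
M0: Pc = R·M0+t = (+0.18714, +0.01573, +0.84292); u = 617.2·(+0.18714)/0.84292 + 302.0 = 439.0240, v = 832.4·(+0.01573)/0.84292 + 252.5 = 268.0369
M1: Pc = R·M1+t = (+0.27645, +0.07124, +0.79889); u = 617.2·(+0.27645)/0.79889 + 302.0 = 515.5763, v = 832.4·(+0.07124)/0.79889 + 252.5 = 326.7257
M2: Pc = R·M2+t = (+0.31146, -0.02493, +0.74868); u = 617.2·(+0.31146)/0.74868 + 302.0 = 558.7659, v = 832.4·(-0.02493)/0.74868 + 252.5 = 224.7787
M3: Pc = R·M3+t = (+0.22215, -0.08044, +0.79271); u = 617.2·(+0.22215)/0.79271 + 302.0 = 474.9660, v = 832.4·(-0.08044)/0.79271 + 252.5 = 168.0346

c0=(439.02, 268.04) c1=(515.58, 326.73) c2=(558.77, 224.78) c3=(474.97, 168.03)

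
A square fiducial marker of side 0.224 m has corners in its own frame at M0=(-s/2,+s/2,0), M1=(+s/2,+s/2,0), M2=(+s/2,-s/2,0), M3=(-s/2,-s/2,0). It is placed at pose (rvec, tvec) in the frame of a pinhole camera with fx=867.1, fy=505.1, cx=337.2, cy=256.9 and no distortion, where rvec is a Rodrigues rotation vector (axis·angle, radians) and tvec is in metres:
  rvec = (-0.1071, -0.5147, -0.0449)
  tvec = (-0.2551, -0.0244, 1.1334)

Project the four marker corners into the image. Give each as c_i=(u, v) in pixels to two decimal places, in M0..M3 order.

c0=(57.34, 298.83) c1=(226.92, 293.36) c2=(217.48, 198.99) c3=(50.13, 194.76)

Intrinsics K: fx=867.1, fy=505.1, cx=337.2, cy=256.9
Marker side s = 0.224 m; corners in marker frame (Z=0):
  M0 = (-0.1120, +0.1120, 0)
  M1 = (+0.1120, +0.1120, 0)
  M2 = (+0.1120, -0.1120, 0)
  M3 = (-0.1120, -0.1120, 0)
rvec = (-0.1071, -0.5147, -0.0449), |rvec| = θ = 0.52764 rad = 30.231°
Rodrigues: sinθ=0.50349, 1−cosθ=0.13600; R = I + sinθ·[k]× + (1−cosθ)·[k]×²:
    [+0.86960 +0.06977 -0.48880]
    [-0.01592 +0.99341 +0.11349]
    [+0.49350 -0.09091 +0.86498]
t = (-0.2551, -0.0244, 1.1334) m
M0: Pc = R·M0+t = (-0.34468, +0.08864, +1.06795); u = 867.1·(-0.34468)/1.06795 + 337.2 = 57.3427, v = 505.1·(+0.08864)/1.06795 + 256.9 = 298.8258
M1: Pc = R·M1+t = (-0.14989, +0.08508, +1.17849); u = 867.1·(-0.14989)/1.17849 + 337.2 = 226.9152, v = 505.1·(+0.08508)/1.17849 + 256.9 = 293.3650
M2: Pc = R·M2+t = (-0.16552, -0.13744, +1.19885); u = 867.1·(-0.16552)/1.19885 + 337.2 = 217.4841, v = 505.1·(-0.13744)/1.19885 + 256.9 = 198.9919
M3: Pc = R·M3+t = (-0.36031, -0.13388, +1.08831); u = 867.1·(-0.36031)/1.08831 + 337.2 = 50.1266, v = 505.1·(-0.13388)/1.08831 + 256.9 = 194.7647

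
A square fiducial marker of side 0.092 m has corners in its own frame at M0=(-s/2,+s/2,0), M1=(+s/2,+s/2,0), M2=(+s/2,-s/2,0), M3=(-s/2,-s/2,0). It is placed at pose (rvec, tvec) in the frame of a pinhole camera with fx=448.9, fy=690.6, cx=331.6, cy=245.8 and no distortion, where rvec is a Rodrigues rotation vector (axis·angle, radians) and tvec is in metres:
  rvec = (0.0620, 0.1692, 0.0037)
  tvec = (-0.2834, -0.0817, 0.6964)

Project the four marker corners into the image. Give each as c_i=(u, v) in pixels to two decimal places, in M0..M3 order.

c0=(122.91, 210.44) c1=(177.11, 210.47) c2=(175.73, 117.71) c3=(121.12, 119.73)

Intrinsics K: fx=448.9, fy=690.6, cx=331.6, cy=245.8
Marker side s = 0.092 m; corners in marker frame (Z=0):
  M0 = (-0.0460, +0.0460, 0)
  M1 = (+0.0460, +0.0460, 0)
  M2 = (+0.0460, -0.0460, 0)
  M3 = (-0.0460, -0.0460, 0)
rvec = (0.0620, 0.1692, 0.0037), |rvec| = θ = 0.18024 rad = 10.327°
Rodrigues: sinθ=0.17927, 1−cosθ=0.01620; R = I + sinθ·[k]× + (1−cosθ)·[k]×²:
    [+0.98572 +0.00155 +0.16840]
    [+0.00891 +0.99808 -0.06135]
    [-0.16817 +0.06198 +0.98381]
t = (-0.2834, -0.0817, 0.6964) m
M0: Pc = R·M0+t = (-0.32867, -0.03620, +0.70699); u = 448.9·(-0.32867)/0.70699 + 331.6 = 122.9105, v = 690.6·(-0.03620)/0.70699 + 245.8 = 210.4406
M1: Pc = R·M1+t = (-0.23799, -0.03538, +0.69152); u = 448.9·(-0.23799)/0.69152 + 331.6 = 177.1106, v = 690.6·(-0.03538)/0.69152 + 245.8 = 210.4682
M2: Pc = R·M2+t = (-0.23813, -0.12720, +0.68581); u = 448.9·(-0.23813)/0.68581 + 331.6 = 175.7328, v = 690.6·(-0.12720)/0.68581 + 245.8 = 117.7106
M3: Pc = R·M3+t = (-0.32881, -0.12802, +0.70128); u = 448.9·(-0.32881)/0.70128 + 331.6 = 121.1224, v = 690.6·(-0.12802)/0.70128 + 245.8 = 119.7291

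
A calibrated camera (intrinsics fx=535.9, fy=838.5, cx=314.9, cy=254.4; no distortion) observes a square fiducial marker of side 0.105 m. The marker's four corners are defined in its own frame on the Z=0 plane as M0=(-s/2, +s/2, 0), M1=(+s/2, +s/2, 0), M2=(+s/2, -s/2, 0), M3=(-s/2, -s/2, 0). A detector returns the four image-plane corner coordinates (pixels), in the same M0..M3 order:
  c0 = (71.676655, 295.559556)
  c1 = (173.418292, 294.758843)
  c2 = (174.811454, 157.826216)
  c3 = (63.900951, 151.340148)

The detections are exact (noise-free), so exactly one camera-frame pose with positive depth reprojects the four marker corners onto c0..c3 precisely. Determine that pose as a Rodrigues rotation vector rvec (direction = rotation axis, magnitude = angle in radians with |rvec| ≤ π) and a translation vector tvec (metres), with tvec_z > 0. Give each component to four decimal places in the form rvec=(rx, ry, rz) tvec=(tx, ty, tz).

rvec=(0.4884, -0.2643, 0.0744) tvec=(-0.2020, -0.0178, 0.5622)

Intrinsics K: fx=535.9, fy=838.5, cx=314.9, cy=254.4
Marker side s = 0.105 m; corners in marker frame (Z=0):
  M0 = (-0.0525, +0.0525, 0)
  M1 = (+0.0525, +0.0525, 0)
  M2 = (+0.0525, -0.0525, 0)
  M3 = (-0.0525, -0.0525, 0)
Detected image corners:
  c0 = (71.676655, 295.559556) px
  c1 = (173.418292, 294.758843) px
  c2 = (174.811454, 157.826216) px
  c3 = (63.900951, 151.340148) px
Planar DLT: solve 8×8 A·h = b for H (H[2,2]=1):
  H  [+1068.51597 +126.90022 +122.35175]
  H  [+132.94549 +1519.40807 +227.88453]
  H  [+0.47735 +0.80694 +1.00000]
B = K⁻¹H; ‖b₁‖=1.778682, ‖b₂‖=1.778682; λ = 2/(‖b₁‖+‖b₂‖) = 0.562214, sign → tz>0 ⇒ λ=+0.562214
r₁ = λ·B[:,0] = (+0.96328,+0.00772,+0.26837); r₂ = λ·B[:,1] = (-0.13345,+0.88112,+0.45368)
r₃ = r₁×r₂ = (-0.23297,-0.47283,+0.84980); SVD([r₁ r₂ r₃]) → R = UVᵀ:
  R  [+0.96328 -0.13345 -0.23297]
  R  [+0.00772 +0.88112 -0.47283]
  R  [+0.26837 +0.45368 +0.84980]
t = (-0.20200, -0.01778, +0.56221) m
tr R = 2.694199; θ = arccos((tr R − 1)/2) = 0.560293 rad = 32.102°
axis k = ((R−Rᵀ)₃₂, (R−Rᵀ)₁₃, (R−Rᵀ)₂₁) / (2 sinθ) = (+0.871706, -0.471687, +0.132818)
rvec = θ·k = (+0.488410, -0.264283, +0.074417)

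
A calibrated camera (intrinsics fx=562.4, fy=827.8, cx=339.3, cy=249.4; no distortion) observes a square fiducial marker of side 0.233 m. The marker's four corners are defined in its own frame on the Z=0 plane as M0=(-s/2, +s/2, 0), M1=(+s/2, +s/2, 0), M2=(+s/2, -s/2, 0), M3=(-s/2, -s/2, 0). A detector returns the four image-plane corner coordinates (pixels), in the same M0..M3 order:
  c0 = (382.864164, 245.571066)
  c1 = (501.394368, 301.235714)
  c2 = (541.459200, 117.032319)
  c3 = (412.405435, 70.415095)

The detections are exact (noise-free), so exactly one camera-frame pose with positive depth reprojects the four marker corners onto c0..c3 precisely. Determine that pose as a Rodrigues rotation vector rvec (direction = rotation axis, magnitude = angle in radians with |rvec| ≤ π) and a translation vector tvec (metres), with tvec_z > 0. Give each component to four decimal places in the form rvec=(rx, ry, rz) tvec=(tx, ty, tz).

rvec=(0.2546, 0.3526, 0.2650) tvec=(0.2148, -0.0792, 1.0281)

Intrinsics K: fx=562.4, fy=827.8, cx=339.3, cy=249.4
Marker side s = 0.233 m; corners in marker frame (Z=0):
  M0 = (-0.1165, +0.1165, 0)
  M1 = (+0.1165, +0.1165, 0)
  M2 = (+0.1165, -0.1165, 0)
  M3 = (-0.1165, -0.1165, 0)
Detected image corners:
  c0 = (382.864164, 245.571066) px
  c1 = (501.394368, 301.235714) px
  c2 = (541.459200, 117.032319) px
  c3 = (412.405435, 70.415095) px
Planar DLT: solve 8×8 A·h = b for H (H[2,2]=1):
  H  [+394.42080 -19.20319 +456.82379]
  H  [+165.74574 +822.17202 +185.62797]
  H  [-0.29625 +0.28156 +1.00000]
B = K⁻¹H; ‖b₁‖=0.972645, ‖b₂‖=0.972645; λ = 2/(‖b₁‖+‖b₂‖) = 1.028124, sign → tz>0 ⇒ λ=+1.028124
r₁ = λ·B[:,0] = (+0.90480,+0.29762,-0.30458); r₂ = λ·B[:,1] = (-0.20975,+0.93392,+0.28948)
r₃ = r₁×r₂ = (+0.37061,-0.19804,+0.90743); SVD([r₁ r₂ r₃]) → R = UVᵀ:
  R  [+0.90480 -0.20975 +0.37061]
  R  [+0.29762 +0.93392 -0.19804]
  R  [-0.30458 +0.28948 +0.90743]
t = (+0.21485, -0.07920, +1.02812) m
tr R = 2.746146; θ = arccos((tr R − 1)/2) = 0.509326 rad = 29.182°
axis k = ((R−Rᵀ)₃₂, (R−Rᵀ)₁₃, (R−Rᵀ)₂₁) / (2 sinθ) = (+0.499926, +0.692371, +0.520285)
rvec = θ·k = (+0.254625, +0.352643, +0.264995)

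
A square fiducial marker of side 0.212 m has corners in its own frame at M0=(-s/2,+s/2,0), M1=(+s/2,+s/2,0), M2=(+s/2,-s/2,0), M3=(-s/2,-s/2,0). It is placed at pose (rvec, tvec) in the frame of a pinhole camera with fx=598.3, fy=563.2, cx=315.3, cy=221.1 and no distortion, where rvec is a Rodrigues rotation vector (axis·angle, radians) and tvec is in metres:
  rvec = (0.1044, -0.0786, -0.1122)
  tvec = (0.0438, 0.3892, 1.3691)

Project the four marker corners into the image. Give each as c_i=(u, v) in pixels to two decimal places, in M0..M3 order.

c0=(293.59, 428.77) c1=(384.35, 416.52) c2=(375.51, 333.37) c3=(283.12, 344.89)

Intrinsics K: fx=598.3, fy=563.2, cx=315.3, cy=221.1
Marker side s = 0.212 m; corners in marker frame (Z=0):
  M0 = (-0.1060, +0.1060, 0)
  M1 = (+0.1060, +0.1060, 0)
  M2 = (+0.1060, -0.1060, 0)
  M3 = (-0.1060, -0.1060, 0)
rvec = (0.1044, -0.0786, -0.1122), |rvec| = θ = 0.17224 rad = 9.869°
Rodrigues: sinθ=0.17139, 1−cosθ=0.01480; R = I + sinθ·[k]× + (1−cosθ)·[k]×²:
    [+0.99064 +0.10755 -0.08405]
    [-0.11574 +0.98828 -0.09949]
    [+0.07237 +0.10828 +0.99148]
t = (0.0438, 0.3892, 1.3691) m
M0: Pc = R·M0+t = (-0.04981, +0.50623, +1.37291); u = 598.3·(-0.04981)/1.37291 + 315.3 = 293.5945, v = 563.2·(+0.50623)/1.37291 + 221.1 = 428.7665
M1: Pc = R·M1+t = (+0.16021, +0.48169, +1.38825); u = 598.3·(+0.16021)/1.38825 + 315.3 = 384.3458, v = 563.2·(+0.48169)/1.38825 + 221.1 = 416.5172
M2: Pc = R·M2+t = (+0.13741, +0.27217, +1.36529); u = 598.3·(+0.13741)/1.36529 + 315.3 = 375.5147, v = 563.2·(+0.27217)/1.36529 + 221.1 = 333.3749
M3: Pc = R·M3+t = (-0.07261, +0.29671, +1.34995); u = 598.3·(-0.07261)/1.34995 + 315.3 = 283.1198, v = 563.2·(+0.29671)/1.34995 + 221.1 = 344.8876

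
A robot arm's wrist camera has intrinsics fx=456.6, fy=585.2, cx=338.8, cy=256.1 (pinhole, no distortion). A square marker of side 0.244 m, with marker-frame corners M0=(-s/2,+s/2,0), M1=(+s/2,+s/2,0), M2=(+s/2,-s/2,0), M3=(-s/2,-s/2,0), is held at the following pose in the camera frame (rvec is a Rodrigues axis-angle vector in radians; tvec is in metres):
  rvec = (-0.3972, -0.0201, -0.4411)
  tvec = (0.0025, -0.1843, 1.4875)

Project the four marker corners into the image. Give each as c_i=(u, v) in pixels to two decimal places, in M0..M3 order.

c0=(320.67, 242.62) c1=(390.30, 202.45) c2=(357.05, 128.99) c3=(291.00, 165.55)

Intrinsics K: fx=456.6, fy=585.2, cx=338.8, cy=256.1
Marker side s = 0.244 m; corners in marker frame (Z=0):
  M0 = (-0.1220, +0.1220, 0)
  M1 = (+0.1220, +0.1220, 0)
  M2 = (+0.1220, -0.1220, 0)
  M3 = (-0.1220, -0.1220, 0)
rvec = (-0.3972, -0.0201, -0.4411), |rvec| = θ = 0.59392 rad = 34.029°
Rodrigues: sinθ=0.55961, 1−cosθ=0.17125; R = I + sinθ·[k]× + (1−cosθ)·[k]×²:
    [+0.90535 +0.41950 +0.06612]
    [-0.41175 +0.82895 +0.37856]
    [+0.10400 -0.36995 +0.92321]
t = (0.0025, -0.1843, 1.4875) m
M0: Pc = R·M0+t = (-0.05677, -0.03294, +1.42968); u = 456.6·(-0.05677)/1.42968 + 338.8 = 320.6681, v = 585.2·(-0.03294)/1.42968 + 256.1 = 242.6189
M1: Pc = R·M1+t = (+0.16413, -0.13340, +1.45505); u = 456.6·(+0.16413)/1.45505 + 338.8 = 390.3047, v = 585.2·(-0.13340)/1.45505 + 256.1 = 202.4481
M2: Pc = R·M2+t = (+0.06177, -0.33566, +1.54532); u = 456.6·(+0.06177)/1.54532 + 338.8 = 357.0524, v = 585.2·(-0.33566)/1.54532 + 256.1 = 128.9867
M3: Pc = R·M3+t = (-0.15913, -0.23520, +1.51995); u = 456.6·(-0.15913)/1.51995 + 338.8 = 290.9963, v = 585.2·(-0.23520)/1.51995 + 256.1 = 165.5452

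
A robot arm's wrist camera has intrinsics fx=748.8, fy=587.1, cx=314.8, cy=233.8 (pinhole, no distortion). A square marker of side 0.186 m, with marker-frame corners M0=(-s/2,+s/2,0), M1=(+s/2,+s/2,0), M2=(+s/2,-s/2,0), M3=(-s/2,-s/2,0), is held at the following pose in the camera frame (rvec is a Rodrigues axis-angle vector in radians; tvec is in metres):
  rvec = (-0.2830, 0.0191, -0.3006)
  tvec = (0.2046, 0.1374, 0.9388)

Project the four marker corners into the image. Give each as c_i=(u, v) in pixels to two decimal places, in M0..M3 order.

c0=(432.10, 394.95) c1=(576.93, 359.01) c2=(521.22, 248.86) c3=(383.92, 282.37)

Intrinsics K: fx=748.8, fy=587.1, cx=314.8, cy=233.8
Marker side s = 0.186 m; corners in marker frame (Z=0):
  M0 = (-0.0930, +0.0930, 0)
  M1 = (+0.0930, +0.0930, 0)
  M2 = (+0.0930, -0.0930, 0)
  M3 = (-0.0930, -0.0930, 0)
rvec = (-0.2830, 0.0191, -0.3006), |rvec| = θ = 0.41330 rad = 23.680°
Rodrigues: sinθ=0.40163, 1−cosθ=0.08420; R = I + sinθ·[k]× + (1−cosθ)·[k]×²:
    [+0.95528 +0.28945 +0.06049]
    [-0.29478 +0.91598 +0.27218]
    [+0.02337 -0.27784 +0.96034]
t = (0.2046, 0.1374, 0.9388) m
M0: Pc = R·M0+t = (+0.14268, +0.25000, +0.91079); u = 748.8·(+0.14268)/0.91079 + 314.8 = 432.1021, v = 587.1·(+0.25000)/0.91079 + 233.8 = 394.9523
M1: Pc = R·M1+t = (+0.32036, +0.19517, +0.91513); u = 748.8·(+0.32036)/0.91513 + 314.8 = 576.9315, v = 587.1·(+0.19517)/0.91513 + 233.8 = 359.0115
M2: Pc = R·M2+t = (+0.26652, +0.02480, +0.96681); u = 748.8·(+0.26652)/0.96681 + 314.8 = 521.2223, v = 587.1·(+0.02480)/0.96681 + 233.8 = 248.8594
M3: Pc = R·M3+t = (+0.08884, +0.07963, +0.96247); u = 748.8·(+0.08884)/0.96247 + 314.8 = 383.9178, v = 587.1·(+0.07963)/0.96247 + 233.8 = 282.3729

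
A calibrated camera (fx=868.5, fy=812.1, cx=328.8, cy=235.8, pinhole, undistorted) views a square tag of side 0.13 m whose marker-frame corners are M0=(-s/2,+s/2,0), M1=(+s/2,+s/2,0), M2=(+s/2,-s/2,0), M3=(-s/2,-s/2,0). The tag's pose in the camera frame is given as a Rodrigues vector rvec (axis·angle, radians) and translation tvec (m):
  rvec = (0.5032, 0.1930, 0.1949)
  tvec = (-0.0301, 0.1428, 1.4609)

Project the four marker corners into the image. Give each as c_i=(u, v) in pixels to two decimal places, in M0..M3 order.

c0=(270.02, 335.05) c1=(342.61, 352.70) c2=(354.14, 294.17) c3=(278.17, 276.45)

Intrinsics K: fx=868.5, fy=812.1, cx=328.8, cy=235.8
Marker side s = 0.13 m; corners in marker frame (Z=0):
  M0 = (-0.0650, +0.0650, 0)
  M1 = (+0.0650, +0.0650, 0)
  M2 = (+0.0650, -0.0650, 0)
  M3 = (-0.0650, -0.0650, 0)
rvec = (0.5032, 0.1930, 0.1949), |rvec| = θ = 0.57310 rad = 32.836°
Rodrigues: sinθ=0.54224, 1−cosθ=0.15978; R = I + sinθ·[k]× + (1−cosθ)·[k]×²:
    [+0.96340 -0.13716 +0.23032]
    [+0.23165 +0.85834 -0.45780]
    [-0.13490 +0.49440 +0.85870]
t = (-0.0301, 0.1428, 1.4609) m
M0: Pc = R·M0+t = (-0.10164, +0.18354, +1.50180); u = 868.5·(-0.10164)/1.50180 + 328.8 = 270.0232, v = 812.1·(+0.18354)/1.50180 + 235.8 = 335.0465
M1: Pc = R·M1+t = (+0.02361, +0.21365, +1.48427); u = 868.5·(+0.02361)/1.48427 + 328.8 = 342.6125, v = 812.1·(+0.21365)/1.48427 + 235.8 = 352.6959
M2: Pc = R·M2+t = (+0.04144, +0.10206, +1.42000); u = 868.5·(+0.04144)/1.42000 + 328.8 = 354.1435, v = 812.1·(+0.10206)/1.42000 + 235.8 = 294.1712
M3: Pc = R·M3+t = (-0.08381, +0.07195, +1.43753); u = 868.5·(-0.08381)/1.43753 + 328.8 = 278.1680, v = 812.1·(+0.07195)/1.43753 + 235.8 = 276.4467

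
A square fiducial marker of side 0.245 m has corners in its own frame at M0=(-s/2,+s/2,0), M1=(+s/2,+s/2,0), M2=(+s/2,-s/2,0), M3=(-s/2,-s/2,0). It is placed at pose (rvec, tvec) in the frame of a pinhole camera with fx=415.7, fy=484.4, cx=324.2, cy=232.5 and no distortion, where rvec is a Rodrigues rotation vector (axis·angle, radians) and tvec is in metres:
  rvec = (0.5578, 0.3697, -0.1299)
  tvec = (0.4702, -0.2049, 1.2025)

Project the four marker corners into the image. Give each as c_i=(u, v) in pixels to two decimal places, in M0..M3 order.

c0=(446.03, 195.80) c1=(532.79, 190.98) c2=(535.38, 95.21) c3=(439.60, 107.96)

Intrinsics K: fx=415.7, fy=484.4, cx=324.2, cy=232.5
Marker side s = 0.245 m; corners in marker frame (Z=0):
  M0 = (-0.1225, +0.1225, 0)
  M1 = (+0.1225, +0.1225, 0)
  M2 = (+0.1225, -0.1225, 0)
  M3 = (-0.1225, -0.1225, 0)
rvec = (0.5578, 0.3697, -0.1299), |rvec| = θ = 0.68168 rad = 39.058°
Rodrigues: sinθ=0.63010, 1−cosθ=0.22349; R = I + sinθ·[k]× + (1−cosθ)·[k]×²:
    [+0.92615 +0.21925 +0.30688]
    [-0.02089 +0.84225 -0.53869]
    [-0.37657 +0.49250 +0.78463]
t = (0.4702, -0.2049, 1.2025) m
M0: Pc = R·M0+t = (+0.38360, -0.09917, +1.30896); u = 415.7·(+0.38360)/1.30896 + 324.2 = 446.0251, v = 484.4·(-0.09917)/1.30896 + 232.5 = 195.8024
M1: Pc = R·M1+t = (+0.61051, -0.10428, +1.21670); u = 415.7·(+0.61051)/1.21670 + 324.2 = 532.7884, v = 484.4·(-0.10428)/1.21670 + 232.5 = 190.9818
M2: Pc = R·M2+t = (+0.55680, -0.31063, +1.09604); u = 415.7·(+0.55680)/1.09604 + 324.2 = 535.3785, v = 484.4·(-0.31063)/1.09604 + 232.5 = 95.2135
M3: Pc = R·M3+t = (+0.32989, -0.30552, +1.18830); u = 415.7·(+0.32989)/1.18830 + 324.2 = 439.6041, v = 484.4·(-0.30552)/1.18830 + 232.5 = 107.9591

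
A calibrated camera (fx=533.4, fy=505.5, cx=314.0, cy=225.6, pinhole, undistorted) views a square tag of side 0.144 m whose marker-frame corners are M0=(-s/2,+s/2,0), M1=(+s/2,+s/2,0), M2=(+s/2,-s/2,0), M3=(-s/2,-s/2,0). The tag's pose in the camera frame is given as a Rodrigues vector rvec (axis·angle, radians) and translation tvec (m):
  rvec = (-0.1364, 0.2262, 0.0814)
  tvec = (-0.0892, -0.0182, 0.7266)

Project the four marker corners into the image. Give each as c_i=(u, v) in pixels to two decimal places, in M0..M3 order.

c0=(193.36, 258.80) c1=(294.10, 267.12) c2=(304.82, 166.12) c3=(206.03, 162.44)

Intrinsics K: fx=533.4, fy=505.5, cx=314.0, cy=225.6
Marker side s = 0.144 m; corners in marker frame (Z=0):
  M0 = (-0.0720, +0.0720, 0)
  M1 = (+0.0720, +0.0720, 0)
  M2 = (+0.0720, -0.0720, 0)
  M3 = (-0.0720, -0.0720, 0)
rvec = (-0.1364, 0.2262, 0.0814), |rvec| = θ = 0.27640 rad = 15.837°
Rodrigues: sinθ=0.27289, 1−cosθ=0.03796; R = I + sinθ·[k]× + (1−cosθ)·[k]×²:
    [+0.97129 -0.09570 +0.21781]
    [+0.06504 +0.98746 +0.14382]
    [-0.22885 -0.12552 +0.96534]
t = (-0.0892, -0.0182, 0.7266) m
M0: Pc = R·M0+t = (-0.16602, +0.04821, +0.73404); u = 533.4·(-0.16602)/0.73404 + 314.0 = 193.3572, v = 505.5·(+0.04821)/0.73404 + 225.6 = 258.8033
M1: Pc = R·M1+t = (-0.02616, +0.05758, +0.70109); u = 533.4·(-0.02616)/0.70109 + 314.0 = 294.0989, v = 505.5·(+0.05758)/0.70109 + 225.6 = 267.1168
M2: Pc = R·M2+t = (-0.01238, -0.08461, +0.71916); u = 533.4·(-0.01238)/0.71916 + 314.0 = 304.8199, v = 505.5·(-0.08461)/0.71916 + 225.6 = 166.1241
M3: Pc = R·M3+t = (-0.15224, -0.09398, +0.75211); u = 533.4·(-0.15224)/0.75211 + 314.0 = 206.0295, v = 505.5·(-0.09398)/0.75211 + 225.6 = 162.4354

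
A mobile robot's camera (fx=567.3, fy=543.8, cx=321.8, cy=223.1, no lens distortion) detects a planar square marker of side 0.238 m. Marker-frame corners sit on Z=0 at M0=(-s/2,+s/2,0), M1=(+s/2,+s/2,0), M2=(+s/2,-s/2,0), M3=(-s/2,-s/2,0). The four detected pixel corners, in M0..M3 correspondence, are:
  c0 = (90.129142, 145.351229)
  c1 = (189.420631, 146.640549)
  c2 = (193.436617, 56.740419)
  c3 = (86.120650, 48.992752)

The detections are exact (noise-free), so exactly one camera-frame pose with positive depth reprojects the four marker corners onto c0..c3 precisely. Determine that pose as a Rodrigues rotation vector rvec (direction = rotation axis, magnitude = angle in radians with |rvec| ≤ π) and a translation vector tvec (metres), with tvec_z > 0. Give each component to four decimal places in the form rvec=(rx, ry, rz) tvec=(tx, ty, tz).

rvec=(0.4891, -0.3891, 0.0564) tvec=(-0.4354, -0.3067, 1.3696)

Intrinsics K: fx=567.3, fy=543.8, cx=321.8, cy=223.1
Marker side s = 0.238 m; corners in marker frame (Z=0):
  M0 = (-0.1190, +0.1190, 0)
  M1 = (+0.1190, +0.1190, 0)
  M2 = (+0.1190, -0.1190, 0)
  M3 = (-0.1190, -0.1190, 0)
Detected image corners:
  c0 = (90.129142, 145.351229) px
  c1 = (189.420631, 146.640549) px
  c2 = (193.436617, 56.740419) px
  c3 = (86.120650, 48.992752) px
Planar DLT: solve 8×8 A·h = b for H (H[2,2]=1):
  H  [+471.90900 +45.05325 +141.47033]
  H  [+45.85585 +423.30809 +101.31391]
  H  [+0.27554 +0.32639 +1.00000]
B = K⁻¹H; ‖b₁‖=0.730148, ‖b₂‖=0.730148; λ = 2/(‖b₁‖+‖b₂‖) = 1.369586, sign → tz>0 ⇒ λ=+1.369586
r₁ = λ·B[:,0] = (+0.92522,-0.03933,+0.37738); r₂ = λ·B[:,1] = (-0.14480,+0.88273,+0.44702)
r₃ = r₁×r₂ = (-0.35071,-0.46824,+0.81102); SVD([r₁ r₂ r₃]) → R = UVᵀ:
  R  [+0.92522 -0.14480 -0.35071]
  R  [-0.03933 +0.88273 -0.46824]
  R  [+0.37738 +0.44702 +0.81102]
t = (-0.43536, -0.30672, +1.36959) m
tr R = 2.618972; θ = arccos((tr R − 1)/2) = 0.627520 rad = 35.954°
axis k = ((R−Rᵀ)₃₂, (R−Rᵀ)₁₃, (R−Rᵀ)₂₁) / (2 sinθ) = (+0.779422, -0.620028, +0.089816)
rvec = θ·k = (+0.489102, -0.389080, +0.056361)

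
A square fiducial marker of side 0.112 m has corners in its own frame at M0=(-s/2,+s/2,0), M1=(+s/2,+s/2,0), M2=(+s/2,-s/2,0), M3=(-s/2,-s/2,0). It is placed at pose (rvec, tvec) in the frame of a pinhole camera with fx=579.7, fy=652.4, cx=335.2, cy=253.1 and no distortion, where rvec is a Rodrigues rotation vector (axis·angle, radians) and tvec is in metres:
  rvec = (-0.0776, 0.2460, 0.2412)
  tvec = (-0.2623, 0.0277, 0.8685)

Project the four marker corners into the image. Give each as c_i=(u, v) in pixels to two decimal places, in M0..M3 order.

Intrinsics K: fx=579.7, fy=652.4, cx=335.2, cy=253.1
Marker side s = 0.112 m; corners in marker frame (Z=0):
  M0 = (-0.0560, +0.0560, 0)
  M1 = (+0.0560, +0.0560, 0)
  M2 = (+0.0560, -0.0560, 0)
  M3 = (-0.0560, -0.0560, 0)
rvec = (-0.0776, 0.2460, 0.2412), |rvec| = θ = 0.35315 rad = 20.234°
Rodrigues: sinθ=0.34586, 1−cosθ=0.06171; R = I + sinθ·[k]× + (1−cosθ)·[k]×²:
    [+0.94127 -0.24566 +0.23166]
    [+0.22677 +0.96823 +0.10536]
    [-0.25018 -0.04664 +0.96708]
t = (-0.2623, 0.0277, 0.8685) m
M0: Pc = R·M0+t = (-0.32877, +0.06922, +0.87990); u = 579.7·(-0.32877)/0.87990 + 335.2 = 118.5990, v = 652.4·(+0.06922)/0.87990 + 253.1 = 304.4245
M1: Pc = R·M1+t = (-0.22335, +0.09462, +0.85188); u = 579.7·(-0.22335)/0.85188 + 335.2 = 183.2138, v = 652.4·(+0.09462)/0.85188 + 253.1 = 325.5637
M2: Pc = R·M2+t = (-0.19583, -0.01382, +0.85710); u = 579.7·(-0.19583)/0.85710 + 335.2 = 202.7493, v = 652.4·(-0.01382)/0.85710 + 253.1 = 242.5792
M3: Pc = R·M3+t = (-0.30125, -0.03922, +0.88512); u = 579.7·(-0.30125)/0.88512 + 335.2 = 137.8974, v = 652.4·(-0.03922)/0.88512 + 253.1 = 224.1918

c0=(118.60, 304.42) c1=(183.21, 325.56) c2=(202.75, 242.58) c3=(137.90, 224.19)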